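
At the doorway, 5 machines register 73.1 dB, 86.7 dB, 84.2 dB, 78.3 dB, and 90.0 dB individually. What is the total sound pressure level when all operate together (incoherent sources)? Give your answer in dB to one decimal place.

92.6 dB

Incoherent sources combine by intensity addition: L_total = 10·log₁₀(Σ 10^(L_i/10)).
Σ 10^(L/10) = 10^(73.1/10) + 10^(86.7/10) + 10^(84.2/10) + 10^(78.3/10) + 10^(90.0/10) = 1.819e+09.
L_total = 10·log₁₀(1.819e+09) = 92.60 dB.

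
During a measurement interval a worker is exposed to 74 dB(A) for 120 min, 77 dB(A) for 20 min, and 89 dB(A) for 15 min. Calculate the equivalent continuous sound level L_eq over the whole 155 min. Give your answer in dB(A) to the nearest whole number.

Weight each interval's intensity by its duration and average over T = 155 min:
Σ tᵢ·10^(Lᵢ/10) = 120·10^(74/10) + 20·10^(77/10) + 15·10^(89/10) = 1.593e+10.
L_eq = 10·log₁₀(1.593e+10/155) = 80.12 dB(A).

80 dB(A)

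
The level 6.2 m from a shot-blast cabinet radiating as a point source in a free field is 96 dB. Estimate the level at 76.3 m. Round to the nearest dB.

74 dB

Spherical spreading from a point source gives a 20·log₁₀(r₂/r₁) drop.
L₂ = 96 − 20·log₁₀(76.3/6.2) = 96 − 21.803 = 74.20 dB.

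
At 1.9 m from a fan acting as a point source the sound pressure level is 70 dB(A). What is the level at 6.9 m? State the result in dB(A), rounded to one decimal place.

58.8 dB(A)

For a point source, L₂ = L₁ − 20·log₁₀(r₂/r₁).
L₂ = 70 − 20·log₁₀(6.9/1.9) = 70 − 11.202 = 58.80 dB(A).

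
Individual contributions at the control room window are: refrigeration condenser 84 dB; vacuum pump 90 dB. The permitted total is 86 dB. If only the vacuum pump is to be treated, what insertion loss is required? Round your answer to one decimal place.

Everything except the vacuum pump sums to 10^(84/10) = 2.512e+08 in linear terms, 84.00 dB.
To meet 86 dB overall, the treated vacuum pump may contribute at most 10^(86/10) − 2.512e+08 = 1.469e+08, i.e. 81.67 dB.
Required insertion loss = 90 − 81.67 = 8.33 dB.

8.3 dB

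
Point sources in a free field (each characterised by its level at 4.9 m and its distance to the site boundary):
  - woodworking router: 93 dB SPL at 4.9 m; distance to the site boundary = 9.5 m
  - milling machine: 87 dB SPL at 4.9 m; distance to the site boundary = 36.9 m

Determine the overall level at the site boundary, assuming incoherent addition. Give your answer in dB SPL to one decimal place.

Propagate each source to the receiver with L = L_ref − 20·log₁₀(r/r_ref), then add intensities.
woodworking router: 93 − 20·log₁₀(9.5/4.9) = 93 − 5.75 = 87.25 dB SPL.
milling machine: 87 − 20·log₁₀(36.9/4.9) = 87 − 17.54 = 69.46 dB SPL.
Σ 10^(L/10) = 5.397e+08 → L_total = 10·log₁₀(5.397e+08) = 87.32 dB SPL.

87.3 dB SPL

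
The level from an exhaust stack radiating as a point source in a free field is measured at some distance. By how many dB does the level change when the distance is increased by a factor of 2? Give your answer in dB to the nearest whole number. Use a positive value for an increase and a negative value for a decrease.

-6 dB

With spherical spreading the level changes by −20·log₁₀(r₂/r₁).
ΔL = −20·log₁₀(2) = -6.02 dB.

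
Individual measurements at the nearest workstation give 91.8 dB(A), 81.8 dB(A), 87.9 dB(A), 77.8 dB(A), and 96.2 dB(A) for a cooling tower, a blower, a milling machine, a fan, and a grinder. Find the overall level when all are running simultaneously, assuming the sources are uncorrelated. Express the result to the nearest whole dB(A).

98 dB(A)

For uncorrelated sources the intensities add, so convert each level to linear form, sum, and take 10·log₁₀ of the total.
Σ 10^(L/10) = 10^(91.8/10) + 10^(81.8/10) + 10^(87.9/10) + 10^(77.8/10) + 10^(96.2/10) = 6.510e+09.
L_total = 10·log₁₀(6.510e+09) = 98.14 dB(A).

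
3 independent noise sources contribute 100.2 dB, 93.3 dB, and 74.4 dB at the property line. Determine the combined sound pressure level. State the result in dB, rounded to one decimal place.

101.0 dB

Incoherent sources combine by intensity addition: L_total = 10·log₁₀(Σ 10^(L_i/10)).
Σ 10^(L/10) = 10^(100.2/10) + 10^(93.3/10) + 10^(74.4/10) = 1.264e+10.
L_total = 10·log₁₀(1.264e+10) = 101.02 dB.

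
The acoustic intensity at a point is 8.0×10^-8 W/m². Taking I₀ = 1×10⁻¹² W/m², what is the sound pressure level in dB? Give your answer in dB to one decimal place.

49.0 dB

L = 10·log₁₀(I/I₀) = 10·log₁₀(8.0×10^-8/10⁻¹²) = 10·log₁₀(8.0×10^4).
L = 10·(0.9031 + 4) = 49.03 dB.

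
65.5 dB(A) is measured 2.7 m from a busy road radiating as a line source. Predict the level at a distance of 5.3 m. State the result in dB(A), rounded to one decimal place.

For a line source, L₂ = L₁ − 10·log₁₀(r₂/r₁).
L₂ = 65.5 − 10·log₁₀(5.3/2.7) = 65.5 − 2.929 = 62.57 dB(A).

62.6 dB(A)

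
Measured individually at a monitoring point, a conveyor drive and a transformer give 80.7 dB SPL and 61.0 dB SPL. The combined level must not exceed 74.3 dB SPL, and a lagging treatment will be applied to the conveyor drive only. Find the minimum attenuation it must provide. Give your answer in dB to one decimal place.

Fixed contribution from the other source: Σ 10^(L/10) = 10^(61.0/10) = 1.259e+06 (61.00 dB SPL).
The limit corresponds to 10^(74.3/10) = 2.692e+07; subtracting the fixed part leaves 2.566e+07 for the conveyor drive, i.e. 74.09 dB SPL.
So the conveyor drive must be reduced from 80.7 to 74.09 dB SPL: IL = 6.61 dB.

6.6 dB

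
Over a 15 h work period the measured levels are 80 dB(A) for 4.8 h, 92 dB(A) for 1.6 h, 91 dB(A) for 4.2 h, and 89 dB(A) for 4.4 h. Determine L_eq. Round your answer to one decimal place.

89.0 dB(A)

L_eq = 10·log₁₀[(1/T)·Σ tᵢ·10^(Lᵢ/10)] with T = 15 h.
Σ tᵢ·10^(Lᵢ/10) = 4.8·10^(80/10) + 1.6·10^(92/10) + 4.2·10^(91/10) + 4.4·10^(89/10) = 1.180e+10.
L_eq = 10·log₁₀(1.180e+10/15) = 88.96 dB(A).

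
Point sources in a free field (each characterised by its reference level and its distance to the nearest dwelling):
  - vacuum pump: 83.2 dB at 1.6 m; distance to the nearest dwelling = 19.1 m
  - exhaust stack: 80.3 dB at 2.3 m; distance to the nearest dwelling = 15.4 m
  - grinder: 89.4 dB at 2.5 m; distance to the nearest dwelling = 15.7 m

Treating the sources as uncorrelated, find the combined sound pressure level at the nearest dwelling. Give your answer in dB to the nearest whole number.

74 dB

Apply inverse-square spreading to bring every level to the receiver, then sum 10^(L/10).
vacuum pump: 83.2 − 20·log₁₀(19.1/1.6) = 83.2 − 21.54 = 61.66 dB.
exhaust stack: 80.3 − 20·log₁₀(15.4/2.3) = 80.3 − 16.52 = 63.78 dB.
grinder: 89.4 − 20·log₁₀(15.7/2.5) = 89.4 − 15.96 = 73.44 dB.
Σ 10^(L/10) = 2.594e+07 → L_total = 10·log₁₀(2.594e+07) = 74.14 dB.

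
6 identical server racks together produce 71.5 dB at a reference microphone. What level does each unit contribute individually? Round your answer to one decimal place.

63.7 dB

Dividing the total intensity by 6 lowers the level by 10·log₁₀ 6 = 7.782 dB: L₁ = 71.5 − 7.782.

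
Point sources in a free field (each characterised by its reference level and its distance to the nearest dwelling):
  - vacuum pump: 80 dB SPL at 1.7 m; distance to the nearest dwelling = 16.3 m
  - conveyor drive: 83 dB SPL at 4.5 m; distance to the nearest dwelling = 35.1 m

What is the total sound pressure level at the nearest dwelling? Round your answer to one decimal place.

66.4 dB SPL

Apply inverse-square spreading to bring every level to the receiver, then sum 10^(L/10).
vacuum pump: 80 − 20·log₁₀(16.3/1.7) = 80 − 19.63 = 60.37 dB SPL.
conveyor drive: 83 − 20·log₁₀(35.1/4.5) = 83 − 17.84 = 65.16 dB SPL.
Σ 10^(L/10) = 4.367e+06 → L_total = 10·log₁₀(4.367e+06) = 66.40 dB SPL.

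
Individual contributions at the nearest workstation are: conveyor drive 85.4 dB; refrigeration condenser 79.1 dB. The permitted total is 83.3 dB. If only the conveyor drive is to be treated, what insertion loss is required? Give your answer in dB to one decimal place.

Fixed contribution from the other source: Σ 10^(L/10) = 10^(79.1/10) = 8.128e+07 (79.10 dB).
To meet 83.3 dB overall, the treated conveyor drive may contribute at most 10^(83.3/10) − 8.128e+07 = 1.325e+08, i.e. 81.22 dB.
Required insertion loss = 85.4 − 81.22 = 4.18 dB.

4.2 dB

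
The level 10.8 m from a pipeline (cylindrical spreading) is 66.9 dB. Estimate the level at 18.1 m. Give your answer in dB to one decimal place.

Line-source attenuation: ΔL = 10·log₁₀(r₂/r₁) = 10·log₁₀(18.1/10.8) = 2.243 dB.
L₂ = 66.9 − 10·log₁₀(18.1/10.8) = 66.9 − 2.243 = 64.66 dB.

64.7 dB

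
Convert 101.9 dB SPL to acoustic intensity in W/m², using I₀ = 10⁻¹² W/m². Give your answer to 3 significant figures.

0.0155 W/m²

I = I₀·10^(L/10) = 10⁻¹² × 10^(101.9/10) = 10^(-1.810).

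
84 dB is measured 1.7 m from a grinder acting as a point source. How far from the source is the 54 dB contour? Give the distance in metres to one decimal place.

The 30.0 dB drop corresponds to a distance ratio of 10^(30.0/20) for a point source.
r₂ = 1.7·10^((84−54)/20) = 1.7·10^(30.0/20) = 53.76 m.

53.8 m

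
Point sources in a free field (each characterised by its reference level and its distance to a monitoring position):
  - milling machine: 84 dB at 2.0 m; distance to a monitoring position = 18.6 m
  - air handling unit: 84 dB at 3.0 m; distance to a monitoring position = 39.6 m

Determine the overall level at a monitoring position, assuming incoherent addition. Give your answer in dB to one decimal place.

66.4 dB

Apply inverse-square spreading to bring every level to the receiver, then sum 10^(L/10).
milling machine: 84 − 20·log₁₀(18.6/2.0) = 84 − 19.37 = 64.63 dB.
air handling unit: 84 − 20·log₁₀(39.6/3.0) = 84 − 22.41 = 61.59 dB.
Σ 10^(L/10) = 4.346e+06 → L_total = 10·log₁₀(4.346e+06) = 66.38 dB.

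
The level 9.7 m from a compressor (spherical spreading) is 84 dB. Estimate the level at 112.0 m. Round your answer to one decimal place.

62.8 dB

For a point source, L₂ = L₁ − 20·log₁₀(r₂/r₁).
L₂ = 84 − 20·log₁₀(112.0/9.7) = 84 − 21.249 = 62.75 dB.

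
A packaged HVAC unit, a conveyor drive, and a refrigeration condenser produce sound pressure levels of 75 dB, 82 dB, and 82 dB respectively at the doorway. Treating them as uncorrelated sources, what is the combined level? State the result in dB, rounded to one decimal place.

Incoherent sources combine by intensity addition: L_total = 10·log₁₀(Σ 10^(L_i/10)).
Σ 10^(L/10) = 10^(75/10) + 10^(82/10) + 10^(82/10) = 3.486e+08.
L_total = 10·log₁₀(3.486e+08) = 85.42 dB.

85.4 dB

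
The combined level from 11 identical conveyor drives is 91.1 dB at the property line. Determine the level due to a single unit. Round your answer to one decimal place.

80.7 dB

11 equal contributions raise the level by 10·log₁₀ 11 = 10.414 dB, so each unit alone gives 91.1 − 10.414.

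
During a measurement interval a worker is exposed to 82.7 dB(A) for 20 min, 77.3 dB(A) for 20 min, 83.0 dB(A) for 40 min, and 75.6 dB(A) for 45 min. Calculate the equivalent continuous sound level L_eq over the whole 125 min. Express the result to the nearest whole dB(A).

L_eq = 10·log₁₀[(1/T)·Σ tᵢ·10^(Lᵢ/10)] with T = 125 min.
Σ tᵢ·10^(Lᵢ/10) = 20·10^(82.7/10) + 20·10^(77.3/10) + 40·10^(83.0/10) + 45·10^(75.6/10) = 1.441e+10.
L_eq = 10·log₁₀(1.441e+10/125) = 80.62 dB(A).

81 dB(A)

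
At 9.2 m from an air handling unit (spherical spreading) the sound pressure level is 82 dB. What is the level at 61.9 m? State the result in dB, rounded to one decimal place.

65.4 dB

Point-source attenuation: ΔL = 20·log₁₀(r₂/r₁) = 20·log₁₀(61.9/9.2) = 16.558 dB.
L₂ = 82 − 20·log₁₀(61.9/9.2) = 82 − 16.558 = 65.44 dB.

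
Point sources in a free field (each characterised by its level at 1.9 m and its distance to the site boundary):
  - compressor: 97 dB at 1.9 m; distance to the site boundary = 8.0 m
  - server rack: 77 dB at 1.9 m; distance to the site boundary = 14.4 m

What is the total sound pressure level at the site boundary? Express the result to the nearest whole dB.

First find each source's level at the receiver (point-source: −20·log₁₀(r/r_ref)), then combine on an intensity basis.
compressor: 97 − 20·log₁₀(8.0/1.9) = 97 − 12.49 = 84.51 dB.
server rack: 77 − 20·log₁₀(14.4/1.9) = 77 − 17.59 = 59.41 dB.
Σ 10^(L/10) = 2.836e+08 → L_total = 10·log₁₀(2.836e+08) = 84.53 dB.

85 dB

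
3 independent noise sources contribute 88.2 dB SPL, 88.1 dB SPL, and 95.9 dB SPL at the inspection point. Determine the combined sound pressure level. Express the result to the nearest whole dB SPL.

97 dB SPL

Incoherent sources combine by intensity addition: L_total = 10·log₁₀(Σ 10^(L_i/10)).
Σ 10^(L/10) = 10^(88.2/10) + 10^(88.1/10) + 10^(95.9/10) = 5.197e+09.
L_total = 10·log₁₀(5.197e+09) = 97.16 dB SPL.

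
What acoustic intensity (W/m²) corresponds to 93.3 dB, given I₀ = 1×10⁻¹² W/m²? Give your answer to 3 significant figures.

I/I₀ = 10^(93.3/10) = 2.138e+09, so I = 2.138e+09 × 10⁻¹² W/m².

0.00214 W/m²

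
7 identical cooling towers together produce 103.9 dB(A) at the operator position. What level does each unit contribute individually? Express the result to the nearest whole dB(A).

7 equal contributions raise the level by 10·log₁₀ 7 = 8.451 dB, so each unit alone gives 103.9 − 8.451.

95 dB(A)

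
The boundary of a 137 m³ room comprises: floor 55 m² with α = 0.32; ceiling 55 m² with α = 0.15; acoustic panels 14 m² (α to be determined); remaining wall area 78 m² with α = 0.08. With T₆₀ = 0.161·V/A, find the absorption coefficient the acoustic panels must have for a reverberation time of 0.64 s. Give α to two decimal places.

A = 0.161·V/T₆₀ = 0.161·137/0.64 = 34.46 m² sabins.
Absorption from the other surfaces = 55·0.32 + 55·0.15 + 78·0.08 = 32.09 m², so the acoustic panels must supply 2.37 m² over 14 m².
α = 2.37/14 = 0.170.

0.17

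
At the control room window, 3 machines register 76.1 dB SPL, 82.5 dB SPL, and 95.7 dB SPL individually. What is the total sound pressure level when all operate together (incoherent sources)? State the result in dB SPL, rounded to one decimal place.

95.9 dB SPL

Incoherent sources combine by intensity addition: L_total = 10·log₁₀(Σ 10^(L_i/10)).
Σ 10^(L/10) = 10^(76.1/10) + 10^(82.5/10) + 10^(95.7/10) = 3.934e+09.
L_total = 10·log₁₀(3.934e+09) = 95.95 dB SPL.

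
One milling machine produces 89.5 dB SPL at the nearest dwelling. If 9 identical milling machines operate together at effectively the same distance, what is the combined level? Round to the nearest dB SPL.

L_total = L₁ + 10·log₁₀ N for N identical incoherent sources.
L_total = 89.5 + 10·log₁₀(9) = 89.5 + 9.542 = 99.04 dB SPL.

99 dB SPL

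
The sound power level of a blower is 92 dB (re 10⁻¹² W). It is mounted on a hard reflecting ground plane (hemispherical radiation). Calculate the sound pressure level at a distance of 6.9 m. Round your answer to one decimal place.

Free-field hemispherical radiation: L_p = L_w − 10·log₁₀(2π·r²), r = 6.9 m.
2π·r² = 299.1 m², 10·log₁₀ of that is 24.759 dB.
L_p = 92 − 24.759 = 67.24 dB.

67.2 dB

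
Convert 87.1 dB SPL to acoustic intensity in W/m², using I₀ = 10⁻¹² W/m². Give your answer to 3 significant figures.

L = 10·log₁₀(I/I₀) ⇒ I = I₀·10^(L/10) = 10⁻¹² × 10^8.71.

0.000513 W/m²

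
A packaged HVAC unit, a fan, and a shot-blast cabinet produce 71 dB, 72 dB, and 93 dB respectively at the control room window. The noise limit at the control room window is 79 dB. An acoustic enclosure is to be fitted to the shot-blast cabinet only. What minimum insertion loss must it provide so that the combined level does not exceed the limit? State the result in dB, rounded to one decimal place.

The untreated sources together contribute 10^(71/10) + 10^(72/10) = 2.844e+07, i.e. 74.54 dB.
The limit corresponds to 10^(79/10) = 7.943e+07; subtracting the fixed part leaves 5.099e+07 for the shot-blast cabinet, i.e. 77.08 dB.
So the shot-blast cabinet must be reduced from 93 to 77.08 dB: IL = 15.92 dB.

15.9 dB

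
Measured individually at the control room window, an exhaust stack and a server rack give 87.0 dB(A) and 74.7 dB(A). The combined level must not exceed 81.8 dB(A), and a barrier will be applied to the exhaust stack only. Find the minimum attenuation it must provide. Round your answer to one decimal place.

The untreated sources together contribute 10^(74.7/10) = 2.951e+07, i.e. 74.70 dB(A).
The limit corresponds to 10^(81.8/10) = 1.514e+08; subtracting the fixed part leaves 1.218e+08 for the exhaust stack, i.e. 80.86 dB(A).
So the exhaust stack must be reduced from 87.0 to 80.86 dB(A): IL = 6.14 dB.

6.1 dB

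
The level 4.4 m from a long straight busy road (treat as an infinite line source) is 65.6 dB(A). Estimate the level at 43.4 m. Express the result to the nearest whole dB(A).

Cylindrical spreading from a line source gives a 10·log₁₀(r₂/r₁) drop.
L₂ = 65.6 − 10·log₁₀(43.4/4.4) = 65.6 − 9.940 = 55.66 dB(A).

56 dB(A)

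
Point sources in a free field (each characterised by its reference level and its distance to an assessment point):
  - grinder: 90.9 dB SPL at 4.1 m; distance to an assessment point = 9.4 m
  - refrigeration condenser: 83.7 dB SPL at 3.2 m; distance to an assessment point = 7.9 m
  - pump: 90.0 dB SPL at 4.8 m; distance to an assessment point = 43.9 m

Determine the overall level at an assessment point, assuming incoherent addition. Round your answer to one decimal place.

Propagate each source to the receiver with L = L_ref − 20·log₁₀(r/r_ref), then add intensities.
grinder: 90.9 − 20·log₁₀(9.4/4.1) = 90.9 − 7.21 = 83.69 dB SPL.
refrigeration condenser: 83.7 − 20·log₁₀(7.9/3.2) = 83.7 − 7.85 = 75.85 dB SPL.
pump: 90.0 − 20·log₁₀(43.9/4.8) = 90.0 − 19.22 = 70.78 dB SPL.
Σ 10^(L/10) = 2.845e+08 → L_total = 10·log₁₀(2.845e+08) = 84.54 dB SPL.

84.5 dB SPL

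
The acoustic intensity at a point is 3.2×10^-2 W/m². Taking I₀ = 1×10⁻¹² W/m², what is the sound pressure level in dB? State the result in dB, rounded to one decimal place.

L = 10·log₁₀(I/I₀) = 10·log₁₀(3.2×10^-2/10⁻¹²) = 10·log₁₀(3.2×10^10).
L = 10·(0.5051 + 10) = 105.05 dB.

105.1 dB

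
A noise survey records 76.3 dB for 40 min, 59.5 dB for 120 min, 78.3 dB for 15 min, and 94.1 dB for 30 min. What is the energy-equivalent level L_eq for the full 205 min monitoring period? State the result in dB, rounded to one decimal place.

Weight each interval's intensity by its duration and average over T = 205 min:
Σ tᵢ·10^(Lᵢ/10) = 40·10^(76.3/10) + 120·10^(59.5/10) + 15·10^(78.3/10) + 30·10^(94.1/10) = 7.994e+10.
L_eq = 10·log₁₀(7.994e+10/205) = 85.91 dB.

85.9 dB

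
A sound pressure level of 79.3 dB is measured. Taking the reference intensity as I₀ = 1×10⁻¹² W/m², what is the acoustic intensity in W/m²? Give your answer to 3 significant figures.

8.51e-05 W/m²

I = I₀·10^(L/10) = 10⁻¹² × 10^(79.3/10) = 10^(-4.070).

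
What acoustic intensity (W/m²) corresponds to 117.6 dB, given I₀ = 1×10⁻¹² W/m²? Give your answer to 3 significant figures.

L = 10·log₁₀(I/I₀) ⇒ I = I₀·10^(L/10) = 10⁻¹² × 10^11.76.

0.575 W/m²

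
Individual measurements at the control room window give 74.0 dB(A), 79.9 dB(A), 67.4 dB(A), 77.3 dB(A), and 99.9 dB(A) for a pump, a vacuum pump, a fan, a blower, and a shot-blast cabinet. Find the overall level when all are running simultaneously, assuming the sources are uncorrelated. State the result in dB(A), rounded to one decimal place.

For uncorrelated sources the intensities add, so convert each level to linear form, sum, and take 10·log₁₀ of the total.
Σ 10^(L/10) = 10^(74.0/10) + 10^(79.9/10) + 10^(67.4/10) + 10^(77.3/10) + 10^(99.9/10) = 9.954e+09.
L_total = 10·log₁₀(9.954e+09) = 99.98 dB(A).

100.0 dB(A)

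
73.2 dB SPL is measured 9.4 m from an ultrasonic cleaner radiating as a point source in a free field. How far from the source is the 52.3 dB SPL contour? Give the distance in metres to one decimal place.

104.3 m

For a point source L₁ − L₂ = 20·log₁₀(r₂/r₁), so r₂ = r₁·10^((L₁−L₂)/20).
r₂ = 9.4·10^((73.2−52.3)/20) = 9.4·10^(20.9/20) = 104.26 m.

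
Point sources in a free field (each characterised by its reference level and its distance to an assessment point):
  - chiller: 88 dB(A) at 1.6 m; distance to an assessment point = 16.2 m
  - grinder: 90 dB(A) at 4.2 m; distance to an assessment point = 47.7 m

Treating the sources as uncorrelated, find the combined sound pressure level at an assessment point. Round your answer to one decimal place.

71.4 dB(A)

Propagate each source to the receiver with L = L_ref − 20·log₁₀(r/r_ref), then add intensities.
chiller: 88 − 20·log₁₀(16.2/1.6) = 88 − 20.11 = 67.89 dB(A).
grinder: 90 − 20·log₁₀(47.7/4.2) = 90 − 21.11 = 68.89 dB(A).
Σ 10^(L/10) = 1.391e+07 → L_total = 10·log₁₀(1.391e+07) = 71.43 dB(A).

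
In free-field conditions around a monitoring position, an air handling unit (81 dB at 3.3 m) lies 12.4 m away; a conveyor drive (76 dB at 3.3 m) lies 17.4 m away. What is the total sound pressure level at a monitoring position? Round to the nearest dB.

70 dB

Propagate each source to the receiver with L = L_ref − 20·log₁₀(r/r_ref), then add intensities.
air handling unit: 81 − 20·log₁₀(12.4/3.3) = 81 − 11.50 = 69.50 dB.
conveyor drive: 76 − 20·log₁₀(17.4/3.3) = 76 − 14.44 = 61.56 dB.
Σ 10^(L/10) = 1.035e+07 → L_total = 10·log₁₀(1.035e+07) = 70.15 dB.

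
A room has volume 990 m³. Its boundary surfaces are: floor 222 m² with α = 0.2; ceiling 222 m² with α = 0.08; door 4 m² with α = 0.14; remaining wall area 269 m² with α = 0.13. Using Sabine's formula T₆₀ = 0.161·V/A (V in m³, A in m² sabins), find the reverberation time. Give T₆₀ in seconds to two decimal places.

A = Σ Sᵢαᵢ = 222·0.2 + 222·0.08 + 4·0.14 + 269·0.13 = 97.69 m².
T₆₀ = 0.161 × 990 / 97.69 = 1.632 s.

1.63 s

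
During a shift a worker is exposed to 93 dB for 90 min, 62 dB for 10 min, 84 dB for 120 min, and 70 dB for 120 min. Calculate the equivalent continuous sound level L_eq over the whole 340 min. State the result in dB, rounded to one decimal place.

L_eq = 10·log₁₀[(1/T)·Σ tᵢ·10^(Lᵢ/10)] with T = 340 min.
Σ tᵢ·10^(Lᵢ/10) = 90·10^(93/10) + 10·10^(62/10) + 120·10^(84/10) + 120·10^(70/10) = 2.109e+11.
L_eq = 10·log₁₀(2.109e+11/340) = 87.93 dB.

87.9 dB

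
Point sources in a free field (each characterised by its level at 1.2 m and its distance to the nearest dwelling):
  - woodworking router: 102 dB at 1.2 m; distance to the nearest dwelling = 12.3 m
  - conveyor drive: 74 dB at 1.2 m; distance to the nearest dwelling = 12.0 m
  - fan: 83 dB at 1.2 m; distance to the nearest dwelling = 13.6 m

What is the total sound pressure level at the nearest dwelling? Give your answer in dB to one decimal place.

81.8 dB

Propagate each source to the receiver with L = L_ref − 20·log₁₀(r/r_ref), then add intensities.
woodworking router: 102 − 20·log₁₀(12.3/1.2) = 102 − 20.21 = 81.79 dB.
conveyor drive: 74 − 20·log₁₀(12.0/1.2) = 74 − 20.00 = 54.00 dB.
fan: 83 − 20·log₁₀(13.6/1.2) = 83 − 21.09 = 61.91 dB.
Σ 10^(L/10) = 1.527e+08 → L_total = 10·log₁₀(1.527e+08) = 81.84 dB.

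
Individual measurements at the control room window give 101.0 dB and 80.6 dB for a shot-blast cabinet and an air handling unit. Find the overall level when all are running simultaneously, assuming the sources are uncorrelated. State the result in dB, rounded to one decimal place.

Incoherent sources combine by intensity addition: L_total = 10·log₁₀(Σ 10^(L_i/10)).
Σ 10^(L/10) = 10^(101.0/10) + 10^(80.6/10) = 1.270e+10.
L_total = 10·log₁₀(1.270e+10) = 101.04 dB.

101.0 dB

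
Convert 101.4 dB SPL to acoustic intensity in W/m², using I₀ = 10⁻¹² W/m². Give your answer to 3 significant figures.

I = I₀·10^(L/10) = 10⁻¹² × 10^(101.4/10) = 10^(-1.860).

0.0138 W/m²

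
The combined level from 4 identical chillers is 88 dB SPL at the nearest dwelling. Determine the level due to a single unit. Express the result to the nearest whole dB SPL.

Dividing the total intensity by 4 lowers the level by 10·log₁₀ 4 = 6.021 dB: L₁ = 88 − 6.021.

82 dB SPL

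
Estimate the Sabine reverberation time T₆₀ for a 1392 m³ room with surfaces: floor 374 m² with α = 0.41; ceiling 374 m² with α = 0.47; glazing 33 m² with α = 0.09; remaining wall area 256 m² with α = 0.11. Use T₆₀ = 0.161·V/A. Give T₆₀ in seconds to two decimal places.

0.62 s

A = Σ Sᵢαᵢ = 374·0.41 + 374·0.47 + 33·0.09 + 256·0.11 = 360.25 m².
T₆₀ = 0.161·V/A = 0.161·1392/360.25 = 0.622 s.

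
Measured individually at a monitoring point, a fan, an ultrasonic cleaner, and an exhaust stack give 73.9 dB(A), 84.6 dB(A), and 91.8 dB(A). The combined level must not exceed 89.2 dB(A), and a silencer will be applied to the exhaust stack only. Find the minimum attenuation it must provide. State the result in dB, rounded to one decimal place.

The untreated sources together contribute 10^(73.9/10) + 10^(84.6/10) = 3.130e+08, i.e. 84.95 dB(A).
The limit corresponds to 10^(89.2/10) = 8.318e+08; subtracting the fixed part leaves 5.188e+08 for the exhaust stack, i.e. 87.15 dB(A).
Required insertion loss = 91.8 − 87.15 = 4.65 dB.

4.6 dB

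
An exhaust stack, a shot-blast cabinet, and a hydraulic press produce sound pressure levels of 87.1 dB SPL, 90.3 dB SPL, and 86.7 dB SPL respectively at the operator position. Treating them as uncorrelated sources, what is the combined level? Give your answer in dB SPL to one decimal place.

93.1 dB SPL

For uncorrelated sources the intensities add, so convert each level to linear form, sum, and take 10·log₁₀ of the total.
Σ 10^(L/10) = 10^(87.1/10) + 10^(90.3/10) + 10^(86.7/10) = 2.052e+09.
L_total = 10·log₁₀(2.052e+09) = 93.12 dB SPL.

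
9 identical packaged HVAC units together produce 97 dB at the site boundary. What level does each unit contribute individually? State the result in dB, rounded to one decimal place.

9 equal contributions raise the level by 10·log₁₀ 9 = 9.542 dB, so each unit alone gives 97 − 9.542.

87.5 dB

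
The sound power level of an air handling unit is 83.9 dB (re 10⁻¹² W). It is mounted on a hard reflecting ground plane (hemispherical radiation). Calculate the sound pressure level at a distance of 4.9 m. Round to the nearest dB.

Free-field hemispherical radiation: L_p = L_w − 10·log₁₀(2π·r²), r = 4.9 m.
2π·r² = 150.9 m², 10·log₁₀ of that is 21.786 dB.
L_p = 83.9 − 21.786 = 62.11 dB.

62 dB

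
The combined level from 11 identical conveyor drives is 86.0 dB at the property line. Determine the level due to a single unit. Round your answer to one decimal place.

75.6 dB

For N identical incoherent sources L_total = L₁ + 10·log₁₀ N, so L₁ = 86.0 − 10·log₁₀(11) = 86.0 − 10.414.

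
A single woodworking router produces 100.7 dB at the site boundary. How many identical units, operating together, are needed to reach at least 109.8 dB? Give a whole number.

9

The shortfall is 109.8 − 100.7 = 9.1 dB, and N units add 10·log₁₀ N, so need 10·log₁₀ N ≥ 9.1.
N ≥ 10^(9.1/10) = 8.128, so N = 9.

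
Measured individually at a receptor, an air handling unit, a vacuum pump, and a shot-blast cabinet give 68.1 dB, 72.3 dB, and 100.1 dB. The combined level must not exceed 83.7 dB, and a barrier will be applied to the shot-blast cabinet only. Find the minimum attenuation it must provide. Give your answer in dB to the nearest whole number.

Fixed contribution from the other sources: Σ 10^(L/10) = 10^(68.1/10) + 10^(72.3/10) = 2.344e+07 (73.70 dB).
To meet 83.7 dB overall, the treated shot-blast cabinet may contribute at most 10^(83.7/10) − 2.344e+07 = 2.110e+08, i.e. 83.24 dB.
So the shot-blast cabinet must be reduced from 100.1 to 83.24 dB: IL = 16.86 dB.

17 dB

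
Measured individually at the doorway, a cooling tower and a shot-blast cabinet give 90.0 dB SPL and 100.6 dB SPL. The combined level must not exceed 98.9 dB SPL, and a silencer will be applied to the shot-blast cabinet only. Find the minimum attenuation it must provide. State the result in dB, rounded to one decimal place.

2.3 dB

The untreated sources together contribute 10^(90.0/10) = 1.000e+09, i.e. 90.00 dB SPL.
To meet 98.9 dB SPL overall, the treated shot-blast cabinet may contribute at most 10^(98.9/10) − 1.000e+09 = 6.762e+09, i.e. 98.30 dB SPL.
So the shot-blast cabinet must be reduced from 100.6 to 98.30 dB SPL: IL = 2.30 dB.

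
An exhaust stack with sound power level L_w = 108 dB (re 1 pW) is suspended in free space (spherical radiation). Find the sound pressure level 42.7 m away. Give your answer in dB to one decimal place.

64.4 dB

L_p = L_w − 10·log₁₀(4π·r²) with r = 42.7 m.
4π·r² = 2.291e+04 m², 10·log₁₀ of that is 43.601 dB.
L_p = 108 − 43.601 = 64.40 dB.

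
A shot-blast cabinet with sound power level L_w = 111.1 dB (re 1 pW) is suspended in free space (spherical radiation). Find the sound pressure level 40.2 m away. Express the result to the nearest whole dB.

68 dB

Free-field spherical radiation: L_p = L_w − 10·log₁₀(4π·r²), r = 40.2 m.
4π·r² = 2.031e+04 m², 10·log₁₀ of that is 43.077 dB.
L_p = 111.1 − 43.077 = 68.02 dB.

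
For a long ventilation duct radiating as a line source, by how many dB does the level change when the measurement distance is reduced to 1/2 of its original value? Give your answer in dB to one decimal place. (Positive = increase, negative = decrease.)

+3.0 dB

Line-source spreading: ΔL = −10·log₁₀(r₂/r₁).
ΔL = −10·log₁₀(0.5) = +3.01 dB.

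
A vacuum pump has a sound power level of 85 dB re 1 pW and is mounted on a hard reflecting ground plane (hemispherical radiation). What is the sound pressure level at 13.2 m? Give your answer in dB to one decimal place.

54.6 dB

The power spreads over a hemisphere of area 2π·r², so L_p = L_w − 10·log₁₀(2π·r²).
2π·r² = 1095 m², 10·log₁₀ of that is 30.393 dB.
L_p = 85 − 30.393 = 54.61 dB.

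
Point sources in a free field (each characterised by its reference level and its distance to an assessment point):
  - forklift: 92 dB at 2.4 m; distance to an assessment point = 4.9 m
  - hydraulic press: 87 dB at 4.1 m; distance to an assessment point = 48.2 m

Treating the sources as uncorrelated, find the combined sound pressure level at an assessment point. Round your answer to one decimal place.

First find each source's level at the receiver (point-source: −20·log₁₀(r/r_ref)), then combine on an intensity basis.
forklift: 92 − 20·log₁₀(4.9/2.4) = 92 − 6.20 = 85.80 dB.
hydraulic press: 87 − 20·log₁₀(48.2/4.1) = 87 − 21.41 = 65.59 dB.
Σ 10^(L/10) = 3.838e+08 → L_total = 10·log₁₀(3.838e+08) = 85.84 dB.

85.8 dB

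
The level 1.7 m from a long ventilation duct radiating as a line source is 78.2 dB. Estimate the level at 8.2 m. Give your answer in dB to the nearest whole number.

Cylindrical spreading from a line source gives a 10·log₁₀(r₂/r₁) drop.
L₂ = 78.2 − 10·log₁₀(8.2/1.7) = 78.2 − 6.834 = 71.37 dB.

71 dB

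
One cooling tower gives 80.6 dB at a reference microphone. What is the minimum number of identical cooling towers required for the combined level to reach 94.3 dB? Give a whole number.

24

N identical sources give L₁ + 10·log₁₀ N, so require 10·log₁₀ N ≥ 94.3 − 80.6 = 13.7 dB.
N ≥ 10^(13.7/10) = 23.442, so N = 24.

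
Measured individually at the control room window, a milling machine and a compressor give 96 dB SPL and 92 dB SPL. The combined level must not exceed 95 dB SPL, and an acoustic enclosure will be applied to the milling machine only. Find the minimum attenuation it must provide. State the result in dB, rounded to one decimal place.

4.0 dB

Everything except the milling machine sums to 10^(92/10) = 1.585e+09 in linear terms, 92.00 dB SPL.
The limit corresponds to 10^(95/10) = 3.162e+09; subtracting the fixed part leaves 1.577e+09 for the milling machine, i.e. 91.98 dB SPL.
Required insertion loss = 96 − 91.98 = 4.02 dB.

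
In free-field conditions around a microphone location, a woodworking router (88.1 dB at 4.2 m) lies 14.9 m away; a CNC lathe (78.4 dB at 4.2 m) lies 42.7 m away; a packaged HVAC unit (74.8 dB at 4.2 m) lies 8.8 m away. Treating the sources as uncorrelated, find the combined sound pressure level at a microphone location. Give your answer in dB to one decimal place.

77.7 dB

First find each source's level at the receiver (point-source: −20·log₁₀(r/r_ref)), then combine on an intensity basis.
woodworking router: 88.1 − 20·log₁₀(14.9/4.2) = 88.1 − 11.00 = 77.10 dB.
CNC lathe: 78.4 − 20·log₁₀(42.7/4.2) = 78.4 − 20.14 = 58.26 dB.
packaged HVAC unit: 74.8 − 20·log₁₀(8.8/4.2) = 74.8 − 6.42 = 68.38 dB.
Σ 10^(L/10) = 5.885e+07 → L_total = 10·log₁₀(5.885e+07) = 77.70 dB.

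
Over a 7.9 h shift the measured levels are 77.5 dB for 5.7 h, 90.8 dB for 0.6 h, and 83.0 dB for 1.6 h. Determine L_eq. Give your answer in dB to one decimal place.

82.4 dB

Weight each interval's intensity by its duration and average over T = 7.9 h:
Σ tᵢ·10^(Lᵢ/10) = 5.7·10^(77.5/10) + 0.6·10^(90.8/10) + 1.6·10^(83.0/10) = 1.361e+09.
L_eq = 10·log₁₀(1.361e+09/7.9) = 82.36 dB.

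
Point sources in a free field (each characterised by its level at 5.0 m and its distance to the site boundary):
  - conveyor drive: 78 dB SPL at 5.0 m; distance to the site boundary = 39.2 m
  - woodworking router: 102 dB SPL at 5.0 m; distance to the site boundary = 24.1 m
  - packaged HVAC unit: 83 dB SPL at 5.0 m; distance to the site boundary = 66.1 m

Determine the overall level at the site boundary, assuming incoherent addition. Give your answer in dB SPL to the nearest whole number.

Apply inverse-square spreading to bring every level to the receiver, then sum 10^(L/10).
conveyor drive: 78 − 20·log₁₀(39.2/5.0) = 78 − 17.89 = 60.11 dB SPL.
woodworking router: 102 − 20·log₁₀(24.1/5.0) = 102 − 13.66 = 88.34 dB SPL.
packaged HVAC unit: 83 − 20·log₁₀(66.1/5.0) = 83 − 22.42 = 60.58 dB SPL.
Σ 10^(L/10) = 6.844e+08 → L_total = 10·log₁₀(6.844e+08) = 88.35 dB SPL.

88 dB SPL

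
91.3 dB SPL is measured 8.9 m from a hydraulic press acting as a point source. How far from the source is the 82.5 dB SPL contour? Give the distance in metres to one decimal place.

24.5 m

The 8.8 dB drop corresponds to a distance ratio of 10^(8.8/20) for a point source.
r₂ = 8.9·10^((91.3−82.5)/20) = 8.9·10^(8.8/20) = 24.51 m.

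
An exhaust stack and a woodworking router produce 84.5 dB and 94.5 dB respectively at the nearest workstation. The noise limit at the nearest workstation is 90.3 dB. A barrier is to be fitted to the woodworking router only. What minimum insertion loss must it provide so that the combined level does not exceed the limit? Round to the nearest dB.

6 dB

Fixed contribution from the other source: Σ 10^(L/10) = 10^(84.5/10) = 2.818e+08 (84.50 dB).
The limit corresponds to 10^(90.3/10) = 1.072e+09; subtracting the fixed part leaves 7.897e+08 for the woodworking router, i.e. 88.97 dB.
So the woodworking router must be reduced from 94.5 to 88.97 dB: IL = 5.53 dB.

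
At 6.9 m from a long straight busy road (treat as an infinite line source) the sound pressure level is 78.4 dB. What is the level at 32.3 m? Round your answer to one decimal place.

Cylindrical spreading from a line source gives a 10·log₁₀(r₂/r₁) drop.
L₂ = 78.4 − 10·log₁₀(32.3/6.9) = 78.4 − 6.704 = 71.70 dB.

71.7 dB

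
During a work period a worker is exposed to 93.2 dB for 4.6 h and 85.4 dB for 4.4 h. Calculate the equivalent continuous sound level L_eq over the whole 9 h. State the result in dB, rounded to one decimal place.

90.9 dB

The energy average is taken in the linear domain: L_eq = 10·log₁₀[(Σ tᵢ·10^(Lᵢ/10))/T], T = 9 h.
Σ tᵢ·10^(Lᵢ/10) = 4.6·10^(93.2/10) + 4.4·10^(85.4/10) = 1.114e+10.
L_eq = 10·log₁₀(1.114e+10/9) = 90.93 dB.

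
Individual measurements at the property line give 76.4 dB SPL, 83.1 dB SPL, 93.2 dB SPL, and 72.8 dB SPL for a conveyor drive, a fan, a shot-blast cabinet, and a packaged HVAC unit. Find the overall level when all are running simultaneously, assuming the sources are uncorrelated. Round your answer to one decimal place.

93.7 dB SPL

For uncorrelated sources the intensities add, so convert each level to linear form, sum, and take 10·log₁₀ of the total.
Σ 10^(L/10) = 10^(76.4/10) + 10^(83.1/10) + 10^(93.2/10) + 10^(72.8/10) = 2.356e+09.
L_total = 10·log₁₀(2.356e+09) = 93.72 dB SPL.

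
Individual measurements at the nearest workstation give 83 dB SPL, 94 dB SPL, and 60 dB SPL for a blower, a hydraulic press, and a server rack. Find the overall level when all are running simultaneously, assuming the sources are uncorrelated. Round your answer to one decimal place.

Incoherent sources combine by intensity addition: L_total = 10·log₁₀(Σ 10^(L_i/10)).
Σ 10^(L/10) = 10^(83/10) + 10^(94/10) + 10^(60/10) = 2.712e+09.
L_total = 10·log₁₀(2.712e+09) = 94.33 dB SPL.

94.3 dB SPL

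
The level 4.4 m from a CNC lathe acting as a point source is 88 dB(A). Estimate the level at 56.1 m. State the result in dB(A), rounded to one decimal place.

For a point source, L₂ = L₁ − 20·log₁₀(r₂/r₁).
L₂ = 88 − 20·log₁₀(56.1/4.4) = 88 − 22.110 = 65.89 dB(A).

65.9 dB(A)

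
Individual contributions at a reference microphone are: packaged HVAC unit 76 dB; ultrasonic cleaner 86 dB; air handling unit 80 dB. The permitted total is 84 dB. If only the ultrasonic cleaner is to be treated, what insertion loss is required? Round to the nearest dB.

6 dB

The untreated sources together contribute 10^(76/10) + 10^(80/10) = 1.398e+08, i.e. 81.46 dB.
The limit corresponds to 10^(84/10) = 2.512e+08; subtracting the fixed part leaves 1.114e+08 for the ultrasonic cleaner, i.e. 80.47 dB.
So the ultrasonic cleaner must be reduced from 86 to 80.47 dB: IL = 5.53 dB.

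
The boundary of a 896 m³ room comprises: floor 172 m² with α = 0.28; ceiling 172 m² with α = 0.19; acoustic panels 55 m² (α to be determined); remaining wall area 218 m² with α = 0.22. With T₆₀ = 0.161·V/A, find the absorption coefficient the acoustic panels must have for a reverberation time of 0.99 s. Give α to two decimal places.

0.31

From T₆₀ = 0.161·V/A, the target T₆₀ = 0.99 s needs A = 0.161·896/0.99 = 145.71 m².
Absorption from the other surfaces = 172·0.28 + 172·0.19 + 218·0.22 = 128.80 m², so the acoustic panels must supply 16.91 m² over 55 m².
α = 16.91/55 = 0.308.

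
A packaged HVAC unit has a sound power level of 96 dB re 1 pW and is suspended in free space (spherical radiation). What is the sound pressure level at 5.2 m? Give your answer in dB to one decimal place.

70.7 dB

L_p = L_w − 10·log₁₀(4π·r²) with r = 5.2 m.
4π·r² = 339.8 m², 10·log₁₀ of that is 25.312 dB.
L_p = 96 − 25.312 = 70.69 dB.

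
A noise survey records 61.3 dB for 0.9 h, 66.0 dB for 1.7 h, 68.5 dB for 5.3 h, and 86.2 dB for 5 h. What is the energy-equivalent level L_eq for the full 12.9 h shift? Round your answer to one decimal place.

L_eq = 10·log₁₀[(1/T)·Σ tᵢ·10^(Lᵢ/10)] with T = 12.9 h.
Σ tᵢ·10^(Lᵢ/10) = 0.9·10^(61.3/10) + 1.7·10^(66.0/10) + 5.3·10^(68.5/10) + 5·10^(86.2/10) = 2.130e+09.
L_eq = 10·log₁₀(2.130e+09/12.9) = 82.18 dB.

82.2 dB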